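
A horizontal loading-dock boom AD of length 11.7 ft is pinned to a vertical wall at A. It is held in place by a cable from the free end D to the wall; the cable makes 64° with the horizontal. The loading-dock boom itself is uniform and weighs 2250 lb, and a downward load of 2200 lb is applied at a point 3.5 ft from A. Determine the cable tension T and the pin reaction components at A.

ΣM about A: T·sin64°·11.7 − 2250·5.85 − 2200·3.5 = 0 → T = 20862.5/(11.7·0.898794) = 1983.9 ≈ 1984 lb.
ΣF_x = 0: A_x − T·cos64° = 0 → A_x = 1983.9 × 0.438371 = 869.7 lb.
ΣF_y = 0: A_y + T·sin64° − 2250 − 2200 = 0 → A_y = 4450 − 1983.9 × 0.898794 = 2667 lb.

T = 1984 lb, A_x = 869.7 lb, A_y = 2667 lb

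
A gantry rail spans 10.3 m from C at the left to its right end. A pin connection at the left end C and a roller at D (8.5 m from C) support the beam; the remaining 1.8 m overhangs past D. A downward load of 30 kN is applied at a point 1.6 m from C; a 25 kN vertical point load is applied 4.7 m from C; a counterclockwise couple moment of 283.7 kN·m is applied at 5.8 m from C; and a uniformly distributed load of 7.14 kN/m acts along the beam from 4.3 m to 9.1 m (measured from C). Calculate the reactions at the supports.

C_x = 0, C_y = 76.16 kN, D_y = 13.11 kN

Resultant of the distributed load: 7.14 × 4.8 = 34.272 kN at 6.7 m from C.
Taking moments about C: D_y·8.5 − 30·1.6 − 25·4.7 + 283.7 − (7.14·4.8)·6.7 = 0 → D_y = 111.4224/8.5 = 13.1085 ≈ 13.11 kN.
ΣF_y = 0: C_y + 13.1085 − 30 − 25 − 7.14·4.8 = 0 → C_y = 76.16 kN.
ΣF_x = 0: no horizontal applied forces, so C_x = 0.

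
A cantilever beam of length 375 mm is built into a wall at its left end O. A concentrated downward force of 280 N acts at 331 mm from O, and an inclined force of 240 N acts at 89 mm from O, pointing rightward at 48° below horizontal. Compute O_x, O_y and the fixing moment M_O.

O_x = -160.6 N, O_y = 458.4 N, M_O = 108600 N·mm

ΣF_x = 0: O_x + 240·cos48° = 0 → O_x = -160.6 N.
ΣF_y = 0: O_y − 280 − 240·sin48° = 0 → O_y = 458.4 N.
ΣM about O: M_O − 280·331 − 240·sin48°·89 = 0 → M_O = 108600 N·mm.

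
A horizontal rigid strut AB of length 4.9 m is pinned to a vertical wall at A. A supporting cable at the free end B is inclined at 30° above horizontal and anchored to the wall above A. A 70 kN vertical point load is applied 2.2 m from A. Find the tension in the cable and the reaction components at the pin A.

ΣM about A: T·sin30°·4.9 − 70·2.2 = 0 → T = 154/(4.9·0.5) = 62.8571 ≈ 62.86 kN.
ΣF_x = 0: A_x − T·cos30° = 0 → A_x = 62.8571 × 0.866025 = 54.44 kN.
ΣF_y = 0: A_y + T·sin30° − 70 = 0 → A_y = 70 − 62.8571 × 0.5 = 38.57 kN.

T = 62.86 kN, A_x = 54.44 kN, A_y = 38.57 kN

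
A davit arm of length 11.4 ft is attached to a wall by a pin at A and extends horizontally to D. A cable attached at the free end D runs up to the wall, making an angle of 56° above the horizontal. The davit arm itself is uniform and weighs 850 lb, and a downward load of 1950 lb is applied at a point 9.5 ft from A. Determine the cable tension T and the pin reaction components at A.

ΣM about A: T·sin56°·11.4 − 850·5.7 − 1950·9.5 = 0 → T = 23370/(11.4·0.829038) = 2472.75 ≈ 2473 lb.
ΣF_x = 0: A_x − T·cos56° = 0 → A_x = 2472.75 × 0.559193 = 1383 lb.
ΣF_y = 0: A_y + T·sin56° − 850 − 1950 = 0 → A_y = 2800 − 2472.75 × 0.829038 = 750.0 lb.

T = 2473 lb, A_x = 1383 lb, A_y = 750.0 lb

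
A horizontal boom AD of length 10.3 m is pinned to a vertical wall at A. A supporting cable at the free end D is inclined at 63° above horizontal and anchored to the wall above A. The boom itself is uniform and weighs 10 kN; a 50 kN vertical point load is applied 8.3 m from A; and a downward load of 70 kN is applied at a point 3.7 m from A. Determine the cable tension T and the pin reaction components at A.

T = 79.05 kN, A_x = 35.89 kN, A_y = 59.56 kN

ΣM about A: T·sin63°·10.3 − 10·5.15 − 50·8.3 − 70·3.7 = 0 → T = 725.5/(10.3·0.891007) = 79.0531 ≈ 79.05 kN.
ΣF_x = 0: A_x − T·cos63° = 0 → A_x = 79.0531 × 0.45399 = 35.89 kN.
ΣF_y = 0: A_y + T·sin63° − 10 − 50 − 70 = 0 → A_y = 130 − 79.0531 × 0.891007 = 59.56 kN.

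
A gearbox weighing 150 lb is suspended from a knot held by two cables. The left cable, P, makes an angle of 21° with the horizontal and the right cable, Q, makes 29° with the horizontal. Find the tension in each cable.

ΣF_x = 0: −T_P·cos21° + T_Q·cos29° = 0 → T_Q = 1.06741·T_P.
ΣF_y = 0: T_P·sin21° + T_Q·sin29° = 150.
Substitute: T_P·(0.358368 + 1.06741·0.48481) = 150 → T_P = 171.26 ≈ 171.3 lb.
Then T_Q = 1.06741 × 171.26 = 182.8 lb.

T_P = 171.3 lb, T_Q = 182.8 lb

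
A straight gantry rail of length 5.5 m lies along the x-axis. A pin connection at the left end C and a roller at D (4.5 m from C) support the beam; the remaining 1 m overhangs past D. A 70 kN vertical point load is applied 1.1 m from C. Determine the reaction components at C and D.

Taking moments about C: D_y·4.5 − 70·1.1 = 0 → D_y = 77/4.5 = 17.1111 ≈ 17.11 kN.
ΣF_y = 0: C_y + 17.1111 − 70 = 0 → C_y = 52.89 kN.
ΣF_x = 0: no horizontal applied forces, so C_x = 0.

C_x = 0, C_y = 52.89 kN, D_y = 17.11 kN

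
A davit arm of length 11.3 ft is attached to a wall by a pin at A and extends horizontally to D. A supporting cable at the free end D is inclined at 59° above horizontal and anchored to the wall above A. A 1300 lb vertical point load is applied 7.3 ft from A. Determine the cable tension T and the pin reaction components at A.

T = 979.8 lb, A_x = 504.6 lb, A_y = 460.2 lb

ΣM about A: T·sin59°·11.3 − 1300·7.3 = 0 → T = 9490/(11.3·0.857167) = 979.766 ≈ 979.8 lb.
ΣF_x = 0: A_x − T·cos59° = 0 → A_x = 979.766 × 0.515038 = 504.6 lb.
ΣF_y = 0: A_y + T·sin59° − 1300 = 0 → A_y = 1300 − 979.766 × 0.857167 = 460.2 lb.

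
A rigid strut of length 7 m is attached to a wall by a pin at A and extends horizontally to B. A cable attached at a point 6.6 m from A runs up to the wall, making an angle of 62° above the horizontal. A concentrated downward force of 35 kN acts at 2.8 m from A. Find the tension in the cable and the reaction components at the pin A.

T = 16.82 kN, A_x = 7.895 kN, A_y = 20.15 kN

ΣM about A: T·sin62°·6.6 − 35·2.8 = 0 → T = 98/(6.6·0.882948) = 16.8169 ≈ 16.82 kN.
ΣF_x = 0: A_x − T·cos62° = 0 → A_x = 16.8169 × 0.469472 = 7.895 kN.
ΣF_y = 0: A_y + T·sin62° − 35 = 0 → A_y = 35 − 16.8169 × 0.882948 = 20.15 kN.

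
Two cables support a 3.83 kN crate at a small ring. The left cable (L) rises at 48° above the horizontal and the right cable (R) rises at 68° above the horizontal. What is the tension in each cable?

T_L = 1.596 kN, T_R = 2.851 kN

ΣF_x = 0: −T_L·cos48° + T_R·cos68° = 0 → T_R = 1.78622·T_L.
ΣF_y = 0: T_L·sin48° + T_R·sin68° = 3.83.
Substitute: T_L·(0.743145 + 1.78622·0.927184) = 3.83 → T_L = 1.5963 ≈ 1.596 kN.
Then T_R = 1.78622 × 1.5963 = 2.851 kN.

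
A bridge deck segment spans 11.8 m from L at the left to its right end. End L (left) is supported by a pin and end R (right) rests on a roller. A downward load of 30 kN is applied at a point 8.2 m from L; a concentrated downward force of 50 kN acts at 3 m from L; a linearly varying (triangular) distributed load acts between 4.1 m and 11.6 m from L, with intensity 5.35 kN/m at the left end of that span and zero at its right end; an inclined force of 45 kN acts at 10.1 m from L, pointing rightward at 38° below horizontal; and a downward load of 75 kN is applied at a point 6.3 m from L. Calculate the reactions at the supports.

L_x = -35.46 kN, L_y = 94.23 kN, R_y = 108.5 kN

Resultant of the triangular load: ½ × 5.35 × 7.5 = 20.0625 kN, acting at 6.6 m from L (one-third of the span from the peak).
ΣM about L: R_y·11.8 − 30·8.2 − 50·3 − (½·5.35·7.5)·6.6 − 45·sin38°·10.1 − 75·6.3 = 0 → R_y = 1280.73/11.8 = 108.536 ≈ 108.5 kN.
ΣF_y = 0: L_y + 108.536 − 30 − 50 − ½·5.35·7.5 − 45·sin38° − 75 = 0 → L_y = 94.23 kN.
ΣF_x = 0: L_x + 45·cos38° = 0 → L_x = -35.46 kN.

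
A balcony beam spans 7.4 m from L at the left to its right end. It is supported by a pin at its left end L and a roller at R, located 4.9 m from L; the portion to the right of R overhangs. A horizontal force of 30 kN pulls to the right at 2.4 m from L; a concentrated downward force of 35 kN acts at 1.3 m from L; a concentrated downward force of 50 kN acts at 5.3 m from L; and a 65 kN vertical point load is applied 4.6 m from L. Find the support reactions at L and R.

L_x = -30.00 kN, L_y = 25.61 kN, R_y = 124.4 kN

ΣM about L: R_y·4.9 − 35·1.3 − 50·5.3 − 65·4.6 = 0 → R_y = 609.5/4.9 = 124.388 ≈ 124.4 kN.
ΣF_y = 0: L_y + 124.388 − 35 − 50 − 65 = 0 → L_y = 25.61 kN.
ΣF_x = 0: L_x + 30 = 0 → L_x = -30.00 kN.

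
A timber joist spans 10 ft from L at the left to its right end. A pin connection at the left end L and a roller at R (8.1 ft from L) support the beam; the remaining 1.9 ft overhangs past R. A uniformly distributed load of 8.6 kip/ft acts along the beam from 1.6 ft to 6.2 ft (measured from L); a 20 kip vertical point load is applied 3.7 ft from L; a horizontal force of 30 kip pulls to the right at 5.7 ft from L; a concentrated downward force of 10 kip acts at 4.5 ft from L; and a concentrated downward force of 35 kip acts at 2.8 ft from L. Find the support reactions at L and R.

L_x = -30.00 kip, L_y = 58.72 kip, R_y = 45.84 kip

Resultant of the distributed load: 8.6 × 4.6 = 39.56 kip at 3.9 ft from L.
Moments about L: R_y·8.1 − (8.6·4.6)·3.9 − 20·3.7 − 10·4.5 − 35·2.8 = 0 → R_y = 371.284/8.1 = 45.8375 ≈ 45.84 kip.
ΣF_y = 0: L_y + 45.8375 − 8.6·4.6 − 20 − 10 − 35 = 0 → L_y = 58.72 kip.
ΣF_x = 0: L_x + 30 = 0 → L_x = -30.00 kip.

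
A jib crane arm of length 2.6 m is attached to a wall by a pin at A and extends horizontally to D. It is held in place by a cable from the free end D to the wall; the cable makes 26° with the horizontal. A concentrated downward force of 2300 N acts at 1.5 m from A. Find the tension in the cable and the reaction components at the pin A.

ΣM about A: T·sin26°·2.6 − 2300·1.5 = 0 → T = 3450/(2.6·0.438371) = 3026.94 ≈ 3027 N.
ΣF_x = 0: A_x − T·cos26° = 0 → A_x = 3026.94 × 0.898794 = 2721 N.
ΣF_y = 0: A_y + T·sin26° − 2300 = 0 → A_y = 2300 − 3026.94 × 0.438371 = 973.1 N.

T = 3027 N, A_x = 2721 N, A_y = 973.1 N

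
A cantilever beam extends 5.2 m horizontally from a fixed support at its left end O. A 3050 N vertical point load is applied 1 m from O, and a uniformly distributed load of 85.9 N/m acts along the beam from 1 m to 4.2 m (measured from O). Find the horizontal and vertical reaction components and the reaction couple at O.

Resultant of the distributed load: 85.9 × 3.2 = 274.88 N at 2.6 m from O.
ΣF_x = 0: O_x = 0.
ΣF_y = 0: O_y − 3050 − 85.9·3.2 = 0 → O_y = 3325 N.
ΣM about O: M_O − 3050·1 − (85.9·3.2)·2.6 = 0 → M_O = 3765 N·m.

O_x = 0, O_y = 3325 N, M_O = 3765 N·m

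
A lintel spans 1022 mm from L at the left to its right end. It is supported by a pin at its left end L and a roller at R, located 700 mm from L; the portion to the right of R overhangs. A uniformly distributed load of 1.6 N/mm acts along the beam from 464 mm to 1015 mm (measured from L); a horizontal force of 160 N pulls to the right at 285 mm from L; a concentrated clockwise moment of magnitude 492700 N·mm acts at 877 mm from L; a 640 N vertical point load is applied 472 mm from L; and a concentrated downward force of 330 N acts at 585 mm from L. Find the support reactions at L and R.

L_x = -160.0 N, L_y = -490.9 N, R_y = 2343 N

Resultant of the distributed load: 1.6 × 551 = 881.6 N at 739.5 mm from L.
Moments about L: R_y·700 − (1.6·551)·739.5 − 492700 − 640·472 − 330·585 = 0 → R_y = 1639773.2/700 = 2342.53 ≈ 2343 N.
ΣF_y = 0: L_y + 2342.53 − 1.6·551 − 640 − 330 = 0 → L_y = -490.9 N.
ΣF_x = 0: L_x + 160 = 0 → L_x = -160.0 N.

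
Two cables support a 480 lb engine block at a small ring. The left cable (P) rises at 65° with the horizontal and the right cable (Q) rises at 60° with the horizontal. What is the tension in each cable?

ΣF_x = 0: −T_P·cos65° + T_Q·cos60° = 0 → T_Q = 0.845237·T_P.
ΣF_y = 0: T_P·sin65° + T_Q·sin60° = 480.
Substitute: T_P·(0.906308 + 0.845237·0.866025) = 480 → T_P = 292.986 ≈ 293.0 lb.
Then T_Q = 0.845237 × 292.986 = 247.6 lb.

T_P = 293.0 lb, T_Q = 247.6 lb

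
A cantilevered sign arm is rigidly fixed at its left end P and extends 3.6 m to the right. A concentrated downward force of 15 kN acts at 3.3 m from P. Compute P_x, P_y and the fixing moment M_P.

P_x = 0, P_y = 15.00 kN, M_P = 49.50 kN·m

ΣF_x = 0: P_x = 0.
ΣF_y = 0: P_y − 15 = 0 → P_y = 15.00 kN.
ΣM about P: M_P − 15·3.3 = 0 → M_P = 49.50 kN·m.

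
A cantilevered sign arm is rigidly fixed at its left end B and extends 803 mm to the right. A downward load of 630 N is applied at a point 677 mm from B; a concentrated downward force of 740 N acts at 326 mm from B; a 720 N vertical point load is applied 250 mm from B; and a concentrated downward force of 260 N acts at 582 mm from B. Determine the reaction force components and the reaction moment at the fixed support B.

B_x = 0, B_y = 2350 N, M_B = 999100 N·mm

ΣF_x = 0: B_x = 0.
ΣF_y = 0: B_y − 630 − 740 − 720 − 260 = 0 → B_y = 2350 N.
ΣM about B: M_B − 630·677 − 740·326 − 720·250 − 260·582 = 0 → M_B = 999100 N·mm.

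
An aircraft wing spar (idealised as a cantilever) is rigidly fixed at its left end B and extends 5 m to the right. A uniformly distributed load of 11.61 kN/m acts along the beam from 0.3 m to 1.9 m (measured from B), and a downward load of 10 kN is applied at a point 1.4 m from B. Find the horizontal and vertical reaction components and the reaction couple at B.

B_x = 0, B_y = 28.58 kN, M_B = 34.43 kN·m

Resultant of the distributed load: 11.61 × 1.6 = 18.576 kN at 1.1 m from B.
ΣF_x = 0: B_x = 0.
ΣF_y = 0: B_y − 11.61·1.6 − 10 = 0 → B_y = 28.58 kN.
ΣM about B: M_B − (11.61·1.6)·1.1 − 10·1.4 = 0 → M_B = 34.43 kN·m.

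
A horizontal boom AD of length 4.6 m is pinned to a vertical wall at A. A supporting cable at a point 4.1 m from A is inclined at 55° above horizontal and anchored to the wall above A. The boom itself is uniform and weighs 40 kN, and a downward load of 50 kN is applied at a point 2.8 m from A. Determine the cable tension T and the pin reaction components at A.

ΣM about A: T·sin55°·4.1 − 40·2.3 − 50·2.8 = 0 → T = 232/(4.1·0.819152) = 69.078 ≈ 69.08 kN.
ΣF_x = 0: A_x − T·cos55° = 0 → A_x = 69.078 × 0.573576 = 39.62 kN.
ΣF_y = 0: A_y + T·sin55° − 40 − 50 = 0 → A_y = 90 − 69.078 × 0.819152 = 33.41 kN.

T = 69.08 kN, A_x = 39.62 kN, A_y = 33.41 kN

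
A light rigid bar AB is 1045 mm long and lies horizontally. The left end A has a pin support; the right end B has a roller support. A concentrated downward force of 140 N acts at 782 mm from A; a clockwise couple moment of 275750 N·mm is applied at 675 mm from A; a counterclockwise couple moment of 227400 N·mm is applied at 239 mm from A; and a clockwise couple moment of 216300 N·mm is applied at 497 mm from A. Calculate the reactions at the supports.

Taking moments about A: B_y·1045 − 140·782 − 275750 + 227400 − 216300 = 0 → B_y = 374130/1045 = 358.019 ≈ 358.0 N.
ΣF_y = 0: A_y + 358.019 − 140 = 0 → A_y = -218.0 N.
ΣF_x = 0: no horizontal applied forces, so A_x = 0.

A_x = 0, A_y = -218.0 N, B_y = 358.0 N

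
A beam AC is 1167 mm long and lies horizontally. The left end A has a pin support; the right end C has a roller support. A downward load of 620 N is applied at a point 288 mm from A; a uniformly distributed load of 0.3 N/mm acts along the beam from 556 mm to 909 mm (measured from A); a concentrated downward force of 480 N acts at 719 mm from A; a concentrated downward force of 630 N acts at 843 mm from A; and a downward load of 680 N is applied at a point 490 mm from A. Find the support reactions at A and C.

A_x = 0, A_y = 1260 N, C_y = 1256 N

Resultant of the distributed load: 0.3 × 353 = 105.9 N at 732.5 mm from A.
Taking moments about A: C_y·1167 − 620·288 − (0.3·353)·732.5 − 480·719 − 630·843 − 680·490 = 0 → C_y = 1465541.75/1167 = 1255.82 ≈ 1256 N.
ΣF_y = 0: A_y + 1255.82 − 620 − 0.3·353 − 480 − 630 − 680 = 0 → A_y = 1260 N.
ΣF_x = 0: no horizontal applied forces, so A_x = 0.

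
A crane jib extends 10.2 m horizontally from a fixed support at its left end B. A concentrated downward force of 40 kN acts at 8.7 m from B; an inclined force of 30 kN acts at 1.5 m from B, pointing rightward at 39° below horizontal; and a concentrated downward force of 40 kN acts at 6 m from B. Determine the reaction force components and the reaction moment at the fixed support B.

B_x = -23.31 kN, B_y = 98.88 kN, M_B = 616.3 kN·m

ΣF_x = 0: B_x + 30·cos39° = 0 → B_x = -23.31 kN.
ΣF_y = 0: B_y − 40 − 30·sin39° − 40 = 0 → B_y = 98.88 kN.
ΣM about B: M_B − 40·8.7 − 30·sin39°·1.5 − 40·6 = 0 → M_B = 616.3 kN·m.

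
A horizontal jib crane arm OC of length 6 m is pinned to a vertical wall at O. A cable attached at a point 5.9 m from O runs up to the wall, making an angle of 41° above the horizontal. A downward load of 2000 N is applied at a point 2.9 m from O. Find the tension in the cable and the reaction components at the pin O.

T = 1498 N, O_x = 1131 N, O_y = 1017 N

ΣM about O: T·sin41°·5.9 − 2000·2.9 = 0 → T = 5800/(5.9·0.656059) = 1498.42 ≈ 1498 N.
ΣF_x = 0: O_x − T·cos41° = 0 → O_x = 1498.42 × 0.75471 = 1131 N.
ΣF_y = 0: O_y + T·sin41° − 2000 = 0 → O_y = 2000 − 1498.42 × 0.656059 = 1017 N.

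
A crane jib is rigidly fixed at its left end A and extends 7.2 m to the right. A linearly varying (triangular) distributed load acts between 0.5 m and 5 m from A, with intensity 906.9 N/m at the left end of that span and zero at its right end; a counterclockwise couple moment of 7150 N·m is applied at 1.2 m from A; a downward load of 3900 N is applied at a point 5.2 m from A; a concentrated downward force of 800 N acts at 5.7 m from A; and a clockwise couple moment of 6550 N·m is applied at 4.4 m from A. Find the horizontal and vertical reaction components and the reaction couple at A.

Resultant of the triangular load: ½ × 906.9 × 4.5 = 2040.525 N, acting at 2 m from A (one-third of the span from the peak).
ΣF_x = 0: A_x = 0.
ΣF_y = 0: A_y − ½·906.9·4.5 − 3900 − 800 = 0 → A_y = 6741 N.
ΣM about A: M_A − (½·906.9·4.5)·2 + 7150 − 3900·5.2 − 800·5.7 − 6550 = 0 → M_A = 28320 N·m.

A_x = 0, A_y = 6741 N, M_A = 28320 N·m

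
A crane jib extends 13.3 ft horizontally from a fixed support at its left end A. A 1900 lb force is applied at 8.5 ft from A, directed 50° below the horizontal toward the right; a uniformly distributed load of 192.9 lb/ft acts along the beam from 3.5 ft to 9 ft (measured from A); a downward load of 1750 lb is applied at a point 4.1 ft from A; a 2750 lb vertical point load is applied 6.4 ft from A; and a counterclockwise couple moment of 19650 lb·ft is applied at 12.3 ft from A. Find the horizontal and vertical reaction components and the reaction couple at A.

A_x = -1221 lb, A_y = 7016 lb, M_A = 24130 lb·ft

Resultant of the distributed load: 192.9 × 5.5 = 1060.95 lb at 6.25 ft from A.
ΣF_x = 0: A_x + 1900·cos50° = 0 → A_x = -1221 lb.
ΣF_y = 0: A_y − 1900·sin50° − 192.9·5.5 − 1750 − 2750 = 0 → A_y = 7016 lb.
ΣM about A: M_A − 1900·sin50°·8.5 − (192.9·5.5)·6.25 − 1750·4.1 − 2750·6.4 + 19650 = 0 → M_A = 24130 lb·ft.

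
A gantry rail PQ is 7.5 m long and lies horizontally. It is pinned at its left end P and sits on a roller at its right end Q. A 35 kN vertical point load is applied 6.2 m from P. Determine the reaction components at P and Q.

ΣM about P: Q_y·7.5 − 35·6.2 = 0 → Q_y = 217/7.5 = 28.9333 ≈ 28.93 kN.
ΣF_y = 0: P_y + 28.9333 − 35 = 0 → P_y = 6.067 kN.
ΣF_x = 0: no horizontal applied forces, so P_x = 0.

P_x = 0, P_y = 6.067 kN, Q_y = 28.93 kN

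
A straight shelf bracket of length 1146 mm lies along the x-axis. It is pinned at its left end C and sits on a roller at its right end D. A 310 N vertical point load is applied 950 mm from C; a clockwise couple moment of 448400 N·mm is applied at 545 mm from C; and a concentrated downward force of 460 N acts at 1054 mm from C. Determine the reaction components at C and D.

C_x = 0, C_y = -301.3 N, D_y = 1071 N

Moments about C: D_y·1146 − 310·950 − 448400 − 460·1054 = 0 → D_y = 1227740/1146 = 1071.33 ≈ 1071 N.
ΣF_y = 0: C_y + 1071.33 − 310 − 460 = 0 → C_y = -301.3 N.
ΣF_x = 0: no horizontal applied forces, so C_x = 0.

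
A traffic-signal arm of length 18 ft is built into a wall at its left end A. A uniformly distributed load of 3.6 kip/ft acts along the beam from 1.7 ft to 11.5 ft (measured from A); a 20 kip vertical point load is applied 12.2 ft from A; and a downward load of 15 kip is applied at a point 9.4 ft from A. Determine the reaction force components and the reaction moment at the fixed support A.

A_x = 0, A_y = 70.28 kip, M_A = 617.8 kip·ft

Resultant of the distributed load: 3.6 × 9.8 = 35.28 kip at 6.6 ft from A.
ΣF_x = 0: A_x = 0.
ΣF_y = 0: A_y − 3.6·9.8 − 20 − 15 = 0 → A_y = 70.28 kip.
ΣM about A: M_A − (3.6·9.8)·6.6 − 20·12.2 − 15·9.4 = 0 → M_A = 617.8 kip·ft.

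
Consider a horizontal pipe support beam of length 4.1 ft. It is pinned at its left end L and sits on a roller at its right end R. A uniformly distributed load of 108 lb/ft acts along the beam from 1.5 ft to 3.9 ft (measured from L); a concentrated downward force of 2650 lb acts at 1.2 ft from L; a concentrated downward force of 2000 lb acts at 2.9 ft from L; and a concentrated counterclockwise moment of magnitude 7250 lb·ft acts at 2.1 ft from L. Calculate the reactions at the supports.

Resultant of the distributed load: 108 × 2.4 = 259.2 lb at 2.7 ft from L.
Moments about L: R_y·4.1 − (108·2.4)·2.7 − 2650·1.2 − 2000·2.9 + 7250 = 0 → R_y = 2429.84/4.1 = 592.644 ≈ 592.6 lb.
ΣF_y = 0: L_y + 592.644 − 108·2.4 − 2650 − 2000 = 0 → L_y = 4317 lb.
ΣF_x = 0: no horizontal applied forces, so L_x = 0.

L_x = 0, L_y = 4317 lb, R_y = 592.6 lb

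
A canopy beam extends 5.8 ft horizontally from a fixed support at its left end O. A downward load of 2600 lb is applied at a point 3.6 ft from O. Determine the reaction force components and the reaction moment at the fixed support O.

O_x = 0, O_y = 2600 lb, M_O = 9360 lb·ft

ΣF_x = 0: O_x = 0.
ΣF_y = 0: O_y − 2600 = 0 → O_y = 2600 lb.
ΣM about O: M_O − 2600·3.6 = 0 → M_O = 9360 lb·ft.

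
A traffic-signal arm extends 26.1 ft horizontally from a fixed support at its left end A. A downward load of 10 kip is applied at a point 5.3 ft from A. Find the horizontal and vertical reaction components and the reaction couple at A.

ΣF_x = 0: A_x = 0.
ΣF_y = 0: A_y − 10 = 0 → A_y = 10.00 kip.
ΣM about A: M_A − 10·5.3 = 0 → M_A = 53.00 kip·ft.

A_x = 0, A_y = 10.00 kip, M_A = 53.00 kip·ft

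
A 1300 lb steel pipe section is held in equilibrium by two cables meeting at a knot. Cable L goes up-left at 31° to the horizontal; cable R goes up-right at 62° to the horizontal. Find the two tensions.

ΣF_x = 0: −T_L·cos31° + T_R·cos62° = 0 → T_R = 1.82581·T_L.
ΣF_y = 0: T_L·sin31° + T_R·sin62° = 1300.
Substitute: T_L·(0.515038 + 1.82581·0.882948) = 1300 → T_L = 611.151 ≈ 611.2 lb.
Then T_R = 1.82581 × 611.151 = 1116 lb.

T_L = 611.2 lb, T_R = 1116 lb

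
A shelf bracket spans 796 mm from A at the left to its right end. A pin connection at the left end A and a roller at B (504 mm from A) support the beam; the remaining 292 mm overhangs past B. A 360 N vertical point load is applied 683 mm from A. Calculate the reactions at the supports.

Taking moments about A: B_y·504 − 360·683 = 0 → B_y = 245880/504 = 487.857 ≈ 487.9 N.
ΣF_y = 0: A_y + 487.857 − 360 = 0 → A_y = -127.9 N.
ΣF_x = 0: no horizontal applied forces, so A_x = 0.

A_x = 0, A_y = -127.9 N, B_y = 487.9 N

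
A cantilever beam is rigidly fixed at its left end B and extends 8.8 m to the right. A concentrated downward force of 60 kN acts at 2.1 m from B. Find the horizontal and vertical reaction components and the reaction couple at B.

B_x = 0, B_y = 60.00 kN, M_B = 126.0 kN·m

ΣF_x = 0: B_x = 0.
ΣF_y = 0: B_y − 60 = 0 → B_y = 60.00 kN.
ΣM about B: M_B − 60·2.1 = 0 → M_B = 126.0 kN·m.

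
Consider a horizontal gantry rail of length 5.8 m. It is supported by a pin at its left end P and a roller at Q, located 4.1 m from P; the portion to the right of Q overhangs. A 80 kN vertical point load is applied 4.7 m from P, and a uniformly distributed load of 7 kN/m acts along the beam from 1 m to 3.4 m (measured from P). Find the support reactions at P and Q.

Resultant of the distributed load: 7 × 2.4 = 16.8 kN at 2.2 m from P.
Taking moments about P: Q_y·4.1 − 80·4.7 − (7·2.4)·2.2 = 0 → Q_y = 412.96/4.1 = 100.722 ≈ 100.7 kN.
ΣF_y = 0: P_y + 100.722 − 80 − 7·2.4 = 0 → P_y = -3.922 kN.
ΣF_x = 0: no horizontal applied forces, so P_x = 0.

P_x = 0, P_y = -3.922 kN, Q_y = 100.7 kN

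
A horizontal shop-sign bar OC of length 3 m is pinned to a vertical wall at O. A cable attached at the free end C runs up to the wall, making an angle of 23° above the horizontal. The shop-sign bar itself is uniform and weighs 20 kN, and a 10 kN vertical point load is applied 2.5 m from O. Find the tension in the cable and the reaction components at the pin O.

T = 46.92 kN, O_x = 43.19 kN, O_y = 11.67 kN

ΣM about O: T·sin23°·3 − 20·1.5 − 10·2.5 = 0 → T = 55/(3·0.390731) = 46.9206 ≈ 46.92 kN.
ΣF_x = 0: O_x − T·cos23° = 0 → O_x = 46.9206 × 0.920505 = 43.19 kN.
ΣF_y = 0: O_y + T·sin23° − 20 − 10 = 0 → O_y = 30 − 46.9206 × 0.390731 = 11.67 kN.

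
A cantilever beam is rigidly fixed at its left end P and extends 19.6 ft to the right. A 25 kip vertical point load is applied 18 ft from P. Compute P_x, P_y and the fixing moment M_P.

P_x = 0, P_y = 25.00 kip, M_P = 450.0 kip·ft

ΣF_x = 0: P_x = 0.
ΣF_y = 0: P_y − 25 = 0 → P_y = 25.00 kip.
ΣM about P: M_P − 25·18 = 0 → M_P = 450.0 kip·ft.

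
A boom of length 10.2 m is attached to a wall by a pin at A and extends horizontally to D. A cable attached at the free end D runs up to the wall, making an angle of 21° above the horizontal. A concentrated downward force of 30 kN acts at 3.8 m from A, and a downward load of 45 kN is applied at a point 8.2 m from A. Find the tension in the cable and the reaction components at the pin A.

ΣM about A: T·sin21°·10.2 − 30·3.8 − 45·8.2 = 0 → T = 483/(10.2·0.358368) = 132.135 ≈ 132.1 kN.
ΣF_x = 0: A_x − T·cos21° = 0 → A_x = 132.135 × 0.93358 = 123.4 kN.
ΣF_y = 0: A_y + T·sin21° − 30 − 45 = 0 → A_y = 75 − 132.135 × 0.358368 = 27.65 kN.

T = 132.1 kN, A_x = 123.4 kN, A_y = 27.65 kN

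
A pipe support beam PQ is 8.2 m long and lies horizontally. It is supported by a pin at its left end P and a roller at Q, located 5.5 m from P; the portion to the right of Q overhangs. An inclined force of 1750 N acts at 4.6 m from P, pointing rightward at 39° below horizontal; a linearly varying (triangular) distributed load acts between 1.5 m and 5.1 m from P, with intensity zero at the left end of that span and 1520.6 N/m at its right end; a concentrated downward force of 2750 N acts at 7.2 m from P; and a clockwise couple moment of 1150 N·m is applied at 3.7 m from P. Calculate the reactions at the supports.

Resultant of the triangular load: ½ × 1520.6 × 3.6 = 2737.08 N, acting at 3.9 m from P (one-third of the span from the peak).
Moments about P: Q_y·5.5 − 1750·sin39°·4.6 − (½·1520.6·3.6)·3.9 − 2750·7.2 − 1150 = 0 → Q_y = 36690.6/5.5 = 6671.02 ≈ 6671 N.
ΣF_y = 0: P_y + 6671.02 − 1750·sin39° − ½·1520.6·3.6 − 2750 = 0 → P_y = -82.63 N.
ΣF_x = 0: P_x + 1750·cos39° = 0 → P_x = -1360 N.

P_x = -1360 N, P_y = -82.63 N, Q_y = 6671 N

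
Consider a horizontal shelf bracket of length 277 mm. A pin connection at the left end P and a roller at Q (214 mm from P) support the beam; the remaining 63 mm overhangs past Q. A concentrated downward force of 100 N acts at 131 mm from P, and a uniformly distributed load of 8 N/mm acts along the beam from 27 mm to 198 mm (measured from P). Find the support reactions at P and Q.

Resultant of the distributed load: 8 × 171 = 1368 N at 112.5 mm from P.
Moments about P: Q_y·214 − 100·131 − (8·171)·112.5 = 0 → Q_y = 167000/214 = 780.374 ≈ 780.4 N.
ΣF_y = 0: P_y + 780.374 − 100 − 8·171 = 0 → P_y = 687.6 N.
ΣF_x = 0: no horizontal applied forces, so P_x = 0.

P_x = 0, P_y = 687.6 N, Q_y = 780.4 N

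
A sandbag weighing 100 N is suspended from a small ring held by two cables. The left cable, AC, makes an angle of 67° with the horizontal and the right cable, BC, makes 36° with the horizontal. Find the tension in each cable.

T_AC = 83.03 N, T_BC = 40.10 N

ΣF_x = 0: −T_AC·cos67° + T_BC·cos36° = 0 → T_BC = 0.48297·T_AC.
ΣF_y = 0: T_AC·sin67° + T_BC·sin36° = 100.
Substitute: T_AC·(0.920505 + 0.48297·0.587785) = 100 → T_AC = 83.0298 ≈ 83.03 N.
Then T_BC = 0.48297 × 83.0298 = 40.10 N.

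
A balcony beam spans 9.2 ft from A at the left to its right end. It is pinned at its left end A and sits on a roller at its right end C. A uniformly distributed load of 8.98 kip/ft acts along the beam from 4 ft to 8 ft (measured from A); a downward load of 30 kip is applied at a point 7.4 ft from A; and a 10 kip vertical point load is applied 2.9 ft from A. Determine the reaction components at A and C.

A_x = 0, A_y = 25.21 kip, C_y = 50.71 kip

Resultant of the distributed load: 8.98 × 4 = 35.92 kip at 6 ft from A.
Moments about A: C_y·9.2 − (8.98·4)·6 − 30·7.4 − 10·2.9 = 0 → C_y = 466.52/9.2 = 50.7087 ≈ 50.71 kip.
ΣF_y = 0: A_y + 50.7087 − 8.98·4 − 30 − 10 = 0 → A_y = 25.21 kip.
ΣF_x = 0: no horizontal applied forces, so A_x = 0.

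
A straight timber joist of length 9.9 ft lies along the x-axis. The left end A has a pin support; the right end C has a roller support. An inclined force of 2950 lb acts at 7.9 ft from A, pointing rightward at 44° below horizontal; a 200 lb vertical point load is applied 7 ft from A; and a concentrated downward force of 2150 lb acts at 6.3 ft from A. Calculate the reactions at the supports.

ΣM about A: C_y·9.9 − 2950·sin44°·7.9 − 200·7 − 2150·6.3 = 0 → C_y = 31134/9.9 = 3144.85 ≈ 3145 lb.
ΣF_y = 0: A_y + 3144.85 − 2950·sin44° − 200 − 2150 = 0 → A_y = 1254 lb.
ΣF_x = 0: A_x + 2950·cos44° = 0 → A_x = -2122 lb.

A_x = -2122 lb, A_y = 1254 lb, C_y = 3145 lb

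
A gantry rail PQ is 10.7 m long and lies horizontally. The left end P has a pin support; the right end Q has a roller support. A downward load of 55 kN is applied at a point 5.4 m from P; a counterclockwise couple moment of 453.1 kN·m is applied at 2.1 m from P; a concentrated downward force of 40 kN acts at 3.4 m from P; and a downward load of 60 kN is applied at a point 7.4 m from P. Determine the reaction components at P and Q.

P_x = 0, P_y = 115.4 kN, Q_y = 39.62 kN

Taking moments about P: Q_y·10.7 − 55·5.4 + 453.1 − 40·3.4 − 60·7.4 = 0 → Q_y = 423.9/10.7 = 39.6168 ≈ 39.62 kN.
ΣF_y = 0: P_y + 39.6168 − 55 − 40 − 60 = 0 → P_y = 115.4 kN.
ΣF_x = 0: no horizontal applied forces, so P_x = 0.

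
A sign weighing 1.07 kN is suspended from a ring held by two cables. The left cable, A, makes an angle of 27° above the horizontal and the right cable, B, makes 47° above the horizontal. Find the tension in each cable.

ΣF_x = 0: −T_A·cos27° + T_B·cos47° = 0 → T_B = 1.30646·T_A.
ΣF_y = 0: T_A·sin27° + T_B·sin47° = 1.07.
Substitute: T_A·(0.45399 + 1.30646·0.731354) = 1.07 → T_A = 0.759148 ≈ 0.7591 kN.
Then T_B = 1.30646 × 0.759148 = 0.9918 kN.

T_A = 0.7591 kN, T_B = 0.9918 kN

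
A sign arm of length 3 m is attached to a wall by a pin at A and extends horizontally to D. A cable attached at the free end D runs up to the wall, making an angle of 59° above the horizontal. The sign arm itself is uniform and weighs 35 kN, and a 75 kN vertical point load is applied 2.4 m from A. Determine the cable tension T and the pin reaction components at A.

ΣM about A: T·sin59°·3 − 35·1.5 − 75·2.4 = 0 → T = 232.5/(3·0.857167) = 90.4141 ≈ 90.41 kN.
ΣF_x = 0: A_x − T·cos59° = 0 → A_x = 90.4141 × 0.515038 = 46.57 kN.
ΣF_y = 0: A_y + T·sin59° − 35 − 75 = 0 → A_y = 110 − 90.4141 × 0.857167 = 32.50 kN.

T = 90.41 kN, A_x = 46.57 kN, A_y = 32.50 kN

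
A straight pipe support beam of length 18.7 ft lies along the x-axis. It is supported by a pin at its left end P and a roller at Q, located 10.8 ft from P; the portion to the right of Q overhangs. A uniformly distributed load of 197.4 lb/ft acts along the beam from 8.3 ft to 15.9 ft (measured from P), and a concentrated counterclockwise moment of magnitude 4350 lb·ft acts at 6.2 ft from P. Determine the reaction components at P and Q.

Resultant of the distributed load: 197.4 × 7.6 = 1500.24 lb at 12.1 ft from P.
Taking moments about P: Q_y·10.8 − (197.4·7.6)·12.1 + 4350 = 0 → Q_y = 13802.904/10.8 = 1278.05 ≈ 1278 lb.
ΣF_y = 0: P_y + 1278.05 − 197.4·7.6 = 0 → P_y = 222.2 lb.
ΣF_x = 0: no horizontal applied forces, so P_x = 0.

P_x = 0, P_y = 222.2 lb, Q_y = 1278 lb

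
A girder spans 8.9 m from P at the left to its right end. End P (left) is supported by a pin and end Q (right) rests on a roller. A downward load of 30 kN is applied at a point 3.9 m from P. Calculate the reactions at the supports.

P_x = 0, P_y = 16.85 kN, Q_y = 13.15 kN

Moments about P: Q_y·8.9 − 30·3.9 = 0 → Q_y = 117/8.9 = 13.1461 ≈ 13.15 kN.
ΣF_y = 0: P_y + 13.1461 − 30 = 0 → P_y = 16.85 kN.
ΣF_x = 0: no horizontal applied forces, so P_x = 0.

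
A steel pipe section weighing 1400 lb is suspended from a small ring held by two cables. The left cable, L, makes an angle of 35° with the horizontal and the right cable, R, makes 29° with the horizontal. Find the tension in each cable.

ΣF_x = 0: −T_L·cos35° + T_R·cos29° = 0 → T_R = 0.936581·T_L.
ΣF_y = 0: T_L·sin35° + T_R·sin29° = 1400.
Substitute: T_L·(0.573576 + 0.936581·0.48481) = 1400 → T_L = 1362.35 ≈ 1362 lb.
Then T_R = 0.936581 × 1362.35 = 1276 lb.

T_L = 1362 lb, T_R = 1276 lb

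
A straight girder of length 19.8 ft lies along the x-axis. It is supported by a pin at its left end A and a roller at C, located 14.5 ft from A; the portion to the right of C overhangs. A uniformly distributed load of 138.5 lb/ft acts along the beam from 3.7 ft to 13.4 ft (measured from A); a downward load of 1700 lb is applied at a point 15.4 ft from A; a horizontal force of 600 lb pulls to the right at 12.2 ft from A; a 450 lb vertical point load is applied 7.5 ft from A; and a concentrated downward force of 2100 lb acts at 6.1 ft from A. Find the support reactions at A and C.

A_x = -600.0 lb, A_y = 1880 lb, C_y = 3714 lb

Resultant of the distributed load: 138.5 × 9.7 = 1343.45 lb at 8.55 ft from A.
ΣM about A: C_y·14.5 − (138.5·9.7)·8.55 − 1700·15.4 − 450·7.5 − 2100·6.1 = 0 → C_y = 53851.4975/14.5 = 3713.9 ≈ 3714 lb.
ΣF_y = 0: A_y + 3713.9 − 138.5·9.7 − 1700 − 450 − 2100 = 0 → A_y = 1880 lb.
ΣF_x = 0: A_x + 600 = 0 → A_x = -600.0 lb.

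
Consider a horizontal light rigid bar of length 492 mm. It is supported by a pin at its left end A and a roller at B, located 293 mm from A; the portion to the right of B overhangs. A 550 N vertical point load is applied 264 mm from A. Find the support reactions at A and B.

Taking moments about A: B_y·293 − 550·264 = 0 → B_y = 145200/293 = 495.563 ≈ 495.6 N.
ΣF_y = 0: A_y + 495.563 − 550 = 0 → A_y = 54.44 N.
ΣF_x = 0: no horizontal applied forces, so A_x = 0.

A_x = 0, A_y = 54.44 N, B_y = 495.6 N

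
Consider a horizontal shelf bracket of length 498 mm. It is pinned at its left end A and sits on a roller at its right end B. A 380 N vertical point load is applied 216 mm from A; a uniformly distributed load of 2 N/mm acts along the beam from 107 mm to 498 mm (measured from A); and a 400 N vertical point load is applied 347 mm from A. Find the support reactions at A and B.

Resultant of the distributed load: 2 × 391 = 782 N at 302.5 mm from A.
Moments about A: B_y·498 − 380·216 − (2·391)·302.5 − 400·347 = 0 → B_y = 457435/498 = 918.544 ≈ 918.5 N.
ΣF_y = 0: A_y + 918.544 − 380 − 2·391 − 400 = 0 → A_y = 643.5 N.
ΣF_x = 0: no horizontal applied forces, so A_x = 0.

A_x = 0, A_y = 643.5 N, B_y = 918.5 N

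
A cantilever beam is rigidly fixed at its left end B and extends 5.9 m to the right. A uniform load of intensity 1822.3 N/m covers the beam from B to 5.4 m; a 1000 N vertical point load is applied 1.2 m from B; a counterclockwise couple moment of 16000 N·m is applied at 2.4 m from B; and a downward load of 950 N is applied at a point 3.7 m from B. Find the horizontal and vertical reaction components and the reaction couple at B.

B_x = 0, B_y = 11790 N, M_B = 15280 N·m

Resultant of the distributed load: 1822.3 × 5.4 = 9840.42 N at 2.7 m from B.
ΣF_x = 0: B_x = 0.
ΣF_y = 0: B_y − 1822.3·5.4 − 1000 − 950 = 0 → B_y = 11790 N.
ΣM about B: M_B − (1822.3·5.4)·2.7 − 1000·1.2 + 16000 − 950·3.7 = 0 → M_B = 15280 N·m.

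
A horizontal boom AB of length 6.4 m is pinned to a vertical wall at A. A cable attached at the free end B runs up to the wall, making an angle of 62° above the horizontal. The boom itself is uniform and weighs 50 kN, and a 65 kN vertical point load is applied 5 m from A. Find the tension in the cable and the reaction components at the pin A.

ΣM about A: T·sin62°·6.4 − 50·3.2 − 65·5 = 0 → T = 485/(6.4·0.882948) = 85.8275 ≈ 85.83 kN.
ΣF_x = 0: A_x − T·cos62° = 0 → A_x = 85.8275 × 0.469472 = 40.29 kN.
ΣF_y = 0: A_y + T·sin62° − 50 − 65 = 0 → A_y = 115 − 85.8275 × 0.882948 = 39.22 kN.

T = 85.83 kN, A_x = 40.29 kN, A_y = 39.22 kN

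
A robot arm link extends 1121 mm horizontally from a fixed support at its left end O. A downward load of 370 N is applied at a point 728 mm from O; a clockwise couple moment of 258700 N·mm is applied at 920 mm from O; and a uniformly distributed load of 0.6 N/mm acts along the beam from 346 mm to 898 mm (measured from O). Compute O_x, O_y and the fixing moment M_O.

O_x = 0, O_y = 701.2 N, M_O = 734100 N·mm

Resultant of the distributed load: 0.6 × 552 = 331.2 N at 622 mm from O.
ΣF_x = 0: O_x = 0.
ΣF_y = 0: O_y − 370 − 0.6·552 = 0 → O_y = 701.2 N.
ΣM about O: M_O − 370·728 − 258700 − (0.6·552)·622 = 0 → M_O = 734100 N·mm.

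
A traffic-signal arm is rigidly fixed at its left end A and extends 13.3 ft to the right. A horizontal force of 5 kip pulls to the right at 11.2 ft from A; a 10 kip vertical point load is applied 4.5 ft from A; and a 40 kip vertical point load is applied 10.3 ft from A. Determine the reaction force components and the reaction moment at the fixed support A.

A_x = -5.000 kip, A_y = 50.00 kip, M_A = 457.0 kip·ft

ΣF_x = 0: A_x + 5 = 0 → A_x = -5.000 kip.
ΣF_y = 0: A_y − 10 − 40 = 0 → A_y = 50.00 kip.
ΣM about A: M_A − 10·4.5 − 40·10.3 = 0 → M_A = 457.0 kip·ft.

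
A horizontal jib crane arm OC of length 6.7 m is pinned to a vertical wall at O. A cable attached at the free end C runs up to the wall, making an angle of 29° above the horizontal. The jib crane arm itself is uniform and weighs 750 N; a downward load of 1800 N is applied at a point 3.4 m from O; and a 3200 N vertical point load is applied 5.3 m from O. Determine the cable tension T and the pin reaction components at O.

ΣM about O: T·sin29°·6.7 − 750·3.35 − 1800·3.4 − 3200·5.3 = 0 → T = 25592.5/(6.7·0.48481) = 7878.91 ≈ 7879 N.
ΣF_x = 0: O_x − T·cos29° = 0 → O_x = 7878.91 × 0.87462 = 6891 N.
ΣF_y = 0: O_y + T·sin29° − 750 − 1800 − 3200 = 0 → O_y = 5750 − 7878.91 × 0.48481 = 1930 N.

T = 7879 N, O_x = 6891 N, O_y = 1930 N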